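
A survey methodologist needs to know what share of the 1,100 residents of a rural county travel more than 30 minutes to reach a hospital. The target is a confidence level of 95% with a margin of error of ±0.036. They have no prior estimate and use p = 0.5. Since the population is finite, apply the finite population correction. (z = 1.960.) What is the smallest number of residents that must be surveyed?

Unadjusted: n₀ = 1.960² × 0.50 × 0.50 / 0.036² ≈ 741.05, so n₀ = 742.
Finite population correction with N = 1,100: n = n₀ / (1 + (n₀−1)/N) = 742 / (1 + 741/1100) = 742 / 1.6736 ≈ 443.35.
Rounding up, n = 444.

444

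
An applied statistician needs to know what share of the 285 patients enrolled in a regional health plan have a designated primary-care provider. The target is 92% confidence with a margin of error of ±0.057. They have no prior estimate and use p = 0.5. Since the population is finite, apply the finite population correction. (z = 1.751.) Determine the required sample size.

Unadjusted: n₀ = 1.751² × 0.50 × 0.50 / 0.057² ≈ 235.92, so n₀ = 236.
Finite population correction with N = 285: n = n₀ / (1 + (n₀−1)/N) = 236 / (1 + 235/285) = 236 / 1.8246 ≈ 129.35.
Rounding up, n = 130.

130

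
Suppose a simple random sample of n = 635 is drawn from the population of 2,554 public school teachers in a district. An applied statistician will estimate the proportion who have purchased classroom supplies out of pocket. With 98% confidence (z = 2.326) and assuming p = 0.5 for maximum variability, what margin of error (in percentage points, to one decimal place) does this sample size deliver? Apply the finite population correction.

Finite-population factor: (N−n)/(N−1) = (2554−635)/(2554−1) = 0.7517.
SE(p̂) = √[p(1−p)/n · (N−n)/(N−1)] = √[0.2500/635 × 0.7517] = 0.01720.
E = z × SE = 2.326 × 0.01720 = 0.04001 ≈ 4.0 percentage points.

4.0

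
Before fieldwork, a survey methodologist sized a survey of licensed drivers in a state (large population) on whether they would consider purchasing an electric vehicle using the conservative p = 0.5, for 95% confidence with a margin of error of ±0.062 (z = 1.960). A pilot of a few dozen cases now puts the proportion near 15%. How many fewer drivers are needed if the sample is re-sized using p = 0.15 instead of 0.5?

122

Conservative (p = 0.5): n = 1.960² × 0.25 / 0.062² ≈ 249.84 → 250.
Using p = 0.15: p(1−p) = 0.1275, so n = 1.960² × 0.1275 / 0.062² ≈ 127.42 → 128.
Reduction: 250 − 128 = 122.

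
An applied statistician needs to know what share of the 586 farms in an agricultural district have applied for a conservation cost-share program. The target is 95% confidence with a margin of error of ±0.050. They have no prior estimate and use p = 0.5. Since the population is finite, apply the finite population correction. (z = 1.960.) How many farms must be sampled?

Unadjusted: n₀ = 1.960² × 0.50 × 0.50 / 0.050² ≈ 384.16, so n₀ = 385.
Finite population correction with N = 586: n = n₀ / (1 + (n₀−1)/N) = 385 / (1 + 384/586) = 385 / 1.6553 ≈ 232.59.
Rounding up, n = 233.

233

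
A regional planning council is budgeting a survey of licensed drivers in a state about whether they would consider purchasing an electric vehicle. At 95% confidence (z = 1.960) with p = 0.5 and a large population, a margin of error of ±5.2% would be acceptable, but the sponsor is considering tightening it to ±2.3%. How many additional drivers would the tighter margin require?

1460

At ±5.2%: n = 1.960² × 0.2500 / 0.052² ≈ 355.18 → 356.
At ±2.3%: n = 1.960² × 0.2500 / 0.023² ≈ 1815.50 → 1816.
Additional respondents: 1816 − 356 = 1460.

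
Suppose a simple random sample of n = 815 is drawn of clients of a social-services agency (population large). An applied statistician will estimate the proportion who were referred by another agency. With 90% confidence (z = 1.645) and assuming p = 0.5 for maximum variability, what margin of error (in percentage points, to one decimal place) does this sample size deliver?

2.9

SE(p̂) = √[p(1−p)/n] = √[0.2500/815] = 0.01751.
E = z × SE = 1.645 × 0.01751 = 0.02881, or 2.9 percentage points.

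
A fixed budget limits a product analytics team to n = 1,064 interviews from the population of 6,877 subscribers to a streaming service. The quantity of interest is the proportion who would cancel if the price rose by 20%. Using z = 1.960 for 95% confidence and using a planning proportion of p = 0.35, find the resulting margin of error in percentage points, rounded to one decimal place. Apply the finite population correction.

Finite-population factor: (N−n)/(N−1) = (6877−1064)/(6877−1) = 0.8454.
SE(p̂) = √[p(1−p)/n · (N−n)/(N−1)] = √[0.2275/1064 × 0.8454] = 0.01344.
E = z × SE = 1.960 × 0.01344 = 0.02635 ≈ 2.6 percentage points.

2.6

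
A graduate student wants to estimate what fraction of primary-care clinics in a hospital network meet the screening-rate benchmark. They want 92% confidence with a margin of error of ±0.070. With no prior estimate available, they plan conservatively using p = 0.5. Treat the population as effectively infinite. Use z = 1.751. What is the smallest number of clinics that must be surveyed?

With p = 0.5, p(1−p) = 0.25.
n = z²·p(1−p)/E² = 1.751² × 0.2500 / 0.070² = 3.0660 × 0.2500 / 0.004900 ≈ 156.43.
Rounding up gives n = 157.

157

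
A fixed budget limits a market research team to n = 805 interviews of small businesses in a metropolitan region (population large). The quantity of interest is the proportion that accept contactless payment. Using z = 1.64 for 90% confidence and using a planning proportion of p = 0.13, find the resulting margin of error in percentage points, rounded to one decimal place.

1.9

SE(p̂) = √[p(1−p)/n] = √[0.1131/805] = 0.01185.
E = z × SE = 1.64 × 0.01185 = 0.01944, or 1.9 percentage points.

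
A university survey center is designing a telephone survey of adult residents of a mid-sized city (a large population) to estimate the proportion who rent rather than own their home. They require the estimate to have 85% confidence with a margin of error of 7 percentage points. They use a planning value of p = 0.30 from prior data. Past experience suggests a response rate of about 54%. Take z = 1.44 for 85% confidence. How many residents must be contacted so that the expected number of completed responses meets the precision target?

165

Completed interviews needed: n₀ = 1.44² × 0.2100 / 0.070² ≈ 88.87 → 89.
At a 54% response rate, contacts needed = 89 / 0.54 ≈ 164.81 → 165.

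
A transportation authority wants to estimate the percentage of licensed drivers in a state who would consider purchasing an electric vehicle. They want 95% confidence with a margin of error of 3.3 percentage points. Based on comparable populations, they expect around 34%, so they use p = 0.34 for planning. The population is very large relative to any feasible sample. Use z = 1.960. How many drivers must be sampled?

With p = 0.34, p(1−p) = 0.2244.
n = z²·p(1−p)/E² = 1.960² × 0.2244 / 0.033² = 3.8416 × 0.2244 / 0.001089 ≈ 791.60.
Rounding up gives n = 792.

792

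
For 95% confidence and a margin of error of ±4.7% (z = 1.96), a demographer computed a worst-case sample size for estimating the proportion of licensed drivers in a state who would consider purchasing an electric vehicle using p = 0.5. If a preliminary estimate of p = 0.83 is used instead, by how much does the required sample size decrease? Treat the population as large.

189

Conservative (p = 0.5): n = 1.96² × 0.25 / 0.047² ≈ 434.77 → 435.
Using p = 0.83: p(1−p) = 0.1411, so n = 1.96² × 0.1411 / 0.047² ≈ 245.38 → 246.
Reduction: 435 − 246 = 189.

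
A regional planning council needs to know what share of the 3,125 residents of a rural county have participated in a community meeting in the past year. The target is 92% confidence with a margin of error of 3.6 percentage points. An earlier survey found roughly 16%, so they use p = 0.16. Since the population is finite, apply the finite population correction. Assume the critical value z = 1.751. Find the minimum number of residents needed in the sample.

Unadjusted: n₀ = 1.751² × 0.16 × 0.84 / 0.036² ≈ 317.96, so n₀ = 318.
Finite population correction with N = 3,125: n = n₀ / (1 + (n₀−1)/N) = 318 / (1 + 317/3125) = 318 / 1.1014 ≈ 288.71.
Rounding up, n = 289.

289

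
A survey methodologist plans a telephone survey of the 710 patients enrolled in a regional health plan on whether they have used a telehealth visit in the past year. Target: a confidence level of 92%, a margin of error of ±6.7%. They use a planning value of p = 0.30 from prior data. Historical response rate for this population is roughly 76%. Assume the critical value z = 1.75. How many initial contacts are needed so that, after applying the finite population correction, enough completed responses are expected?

Completed interviews needed (unadjusted): n₀ = 1.75² × 0.2100 / 0.067² ≈ 143.27 → 144.
FPC for N = 710: n = 144 / (1 + 143/710) = 144 / 1.2014 ≈ 119.86 → 120.
At a 76% response rate, contacts needed = 120 / 0.76 ≈ 157.89 → 158.

158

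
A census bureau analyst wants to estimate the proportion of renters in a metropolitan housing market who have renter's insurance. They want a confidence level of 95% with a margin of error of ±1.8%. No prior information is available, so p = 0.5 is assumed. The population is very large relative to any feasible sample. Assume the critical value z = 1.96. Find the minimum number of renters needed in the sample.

2965

With p = 0.5, p(1−p) = 0.25.
n = z²·p(1−p)/E² = 1.96² × 0.2500 / 0.018² = 3.8416 × 0.2500 / 0.000324 ≈ 2964.20.
Rounding up gives n = 2965.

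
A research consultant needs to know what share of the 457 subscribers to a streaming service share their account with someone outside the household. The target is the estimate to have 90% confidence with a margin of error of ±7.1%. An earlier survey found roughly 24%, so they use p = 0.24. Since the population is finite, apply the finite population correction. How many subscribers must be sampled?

For 90% confidence, z = 1.645.
Unadjusted: n₀ = 1.645² × 0.24 × 0.76 / 0.071² ≈ 97.91, so n₀ = 98.
Finite population correction with N = 457: n = n₀ / (1 + (n₀−1)/N) = 98 / (1 + 97/457) = 98 / 1.2123 ≈ 80.84.
Rounding up, n = 81.

81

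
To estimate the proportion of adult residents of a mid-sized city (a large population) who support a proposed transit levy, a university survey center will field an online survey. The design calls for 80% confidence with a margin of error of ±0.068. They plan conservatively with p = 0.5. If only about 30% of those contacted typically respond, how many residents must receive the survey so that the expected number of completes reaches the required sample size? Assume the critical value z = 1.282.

Completed interviews needed: n₀ = 1.282² × 0.2500 / 0.068² ≈ 88.86 → 89.
At a 30% response rate, contacts needed = 89 / 0.30 ≈ 296.67 → 297.

297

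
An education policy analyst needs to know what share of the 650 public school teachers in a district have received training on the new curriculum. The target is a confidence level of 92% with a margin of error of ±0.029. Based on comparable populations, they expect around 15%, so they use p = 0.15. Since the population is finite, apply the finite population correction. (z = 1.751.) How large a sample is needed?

272

Unadjusted: n₀ = 1.751² × 0.15 × 0.85 / 0.029² ≈ 464.82, so n₀ = 465.
Finite population correction with N = 650: n = n₀ / (1 + (n₀−1)/N) = 465 / (1 + 464/650) = 465 / 1.7138 ≈ 271.32.
Rounding up, n = 272.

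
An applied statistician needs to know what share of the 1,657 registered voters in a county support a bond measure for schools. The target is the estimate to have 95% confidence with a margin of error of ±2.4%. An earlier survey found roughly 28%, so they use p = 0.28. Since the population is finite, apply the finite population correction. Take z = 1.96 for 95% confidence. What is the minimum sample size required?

743

Unadjusted: n₀ = 1.96² × 0.28 × 0.72 / 0.024² ≈ 1344.56, so n₀ = 1345.
Finite population correction with N = 1,657: n = n₀ / (1 + (n₀−1)/N) = 1345 / (1 + 1344/1657) = 1345 / 1.8111 ≈ 742.64.
Rounding up, n = 743.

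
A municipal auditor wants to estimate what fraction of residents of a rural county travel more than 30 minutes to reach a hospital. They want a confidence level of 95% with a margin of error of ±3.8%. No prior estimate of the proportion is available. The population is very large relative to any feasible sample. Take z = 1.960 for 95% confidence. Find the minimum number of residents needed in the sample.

666

With no prior estimate, use p = 0.5, giving p(1−p) = 0.25.
n = z²·p(1−p)/E² = 1.960² × 0.2500 / 0.038² = 3.8416 × 0.2500 / 0.001444 ≈ 665.10.
Rounding up gives n = 666.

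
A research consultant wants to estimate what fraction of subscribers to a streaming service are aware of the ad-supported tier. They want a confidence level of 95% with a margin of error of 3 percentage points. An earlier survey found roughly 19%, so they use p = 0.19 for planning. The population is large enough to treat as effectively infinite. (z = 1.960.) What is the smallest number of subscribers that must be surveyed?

With p = 0.19, p(1−p) = 0.1539.
n = z²·p(1−p)/E² = 1.960² × 0.1539 / 0.030² = 3.8416 × 0.1539 / 0.000900 ≈ 656.91.
Rounding up gives n = 657.

657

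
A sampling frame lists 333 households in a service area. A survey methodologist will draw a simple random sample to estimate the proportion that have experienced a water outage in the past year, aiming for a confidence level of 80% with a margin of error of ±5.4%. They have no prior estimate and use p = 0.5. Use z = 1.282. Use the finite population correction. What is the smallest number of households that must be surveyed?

Unadjusted: n₀ = 1.282² × 0.50 × 0.50 / 0.054² ≈ 140.91, so n₀ = 141.
Finite population correction with N = 333: n = n₀ / (1 + (n₀−1)/N) = 141 / (1 + 140/333) = 141 / 1.4204 ≈ 99.27.
Rounding up, n = 100.

100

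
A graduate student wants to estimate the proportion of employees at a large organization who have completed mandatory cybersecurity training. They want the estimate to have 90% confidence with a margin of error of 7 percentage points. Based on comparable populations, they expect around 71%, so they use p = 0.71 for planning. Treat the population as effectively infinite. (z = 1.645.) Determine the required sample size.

With p = 0.71, p(1−p) = 0.2059.
n = z²·p(1−p)/E² = 1.645² × 0.2059 / 0.070² = 2.7060 × 0.2059 / 0.004900 ≈ 113.71.
Rounding up gives n = 114.

114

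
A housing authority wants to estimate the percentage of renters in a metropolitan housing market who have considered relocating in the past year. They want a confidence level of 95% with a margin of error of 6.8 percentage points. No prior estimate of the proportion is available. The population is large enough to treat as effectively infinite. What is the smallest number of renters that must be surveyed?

208

For 95% confidence, z = 1.960.
With no prior estimate, use p = 0.5, giving p(1−p) = 0.25.
n = z²·p(1−p)/E² = 1.960² × 0.2500 / 0.068² = 3.8416 × 0.2500 / 0.004624 ≈ 207.70.
Rounding up gives n = 208.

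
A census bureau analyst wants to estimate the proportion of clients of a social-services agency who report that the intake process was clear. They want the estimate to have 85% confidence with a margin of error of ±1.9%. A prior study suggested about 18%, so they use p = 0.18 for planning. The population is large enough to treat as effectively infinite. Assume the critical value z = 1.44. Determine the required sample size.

With p = 0.18, p(1−p) = 0.1476.
n = z²·p(1−p)/E² = 1.44² × 0.1476 / 0.019² = 2.0736 × 0.1476 / 0.000361 ≈ 847.82.
Rounding up gives n = 848.

848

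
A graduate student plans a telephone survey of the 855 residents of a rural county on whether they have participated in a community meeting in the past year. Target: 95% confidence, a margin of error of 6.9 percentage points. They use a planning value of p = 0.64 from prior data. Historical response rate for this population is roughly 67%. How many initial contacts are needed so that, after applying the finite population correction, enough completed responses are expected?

For 95% confidence, z = 1.96.
Completed interviews needed (unadjusted): n₀ = 1.96² × 0.2304 / 0.069² ≈ 185.91 → 186.
FPC for N = 855: n = 186 / (1 + 185/855) = 186 / 1.2164 ≈ 152.91 → 153.
At a 67% response rate, contacts needed = 153 / 0.67 ≈ 228.36 → 229.

229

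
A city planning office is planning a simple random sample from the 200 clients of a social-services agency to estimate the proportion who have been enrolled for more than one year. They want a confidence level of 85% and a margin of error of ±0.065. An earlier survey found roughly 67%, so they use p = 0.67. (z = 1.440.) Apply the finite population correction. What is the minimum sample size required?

Unadjusted: n₀ = 1.440² × 0.67 × 0.33 / 0.065² ≈ 108.51, so n₀ = 109.
Finite population correction with N = 200: n = n₀ / (1 + (n₀−1)/N) = 109 / (1 + 108/200) = 109 / 1.5400 ≈ 70.78.
Rounding up, n = 71.

71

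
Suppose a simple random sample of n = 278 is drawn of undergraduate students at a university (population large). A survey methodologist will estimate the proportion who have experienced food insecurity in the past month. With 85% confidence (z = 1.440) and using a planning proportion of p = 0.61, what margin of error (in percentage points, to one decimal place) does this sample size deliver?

SE(p̂) = √[p(1−p)/n] = √[0.2379/278] = 0.02925.
E = z × SE = 1.440 × 0.02925 = 0.04212, or 4.2 percentage points.

4.2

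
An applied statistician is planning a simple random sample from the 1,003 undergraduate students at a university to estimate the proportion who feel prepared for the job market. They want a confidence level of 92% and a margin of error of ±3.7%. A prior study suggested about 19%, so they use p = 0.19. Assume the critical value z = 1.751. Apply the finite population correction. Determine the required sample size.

Unadjusted: n₀ = 1.751² × 0.19 × 0.81 / 0.037² ≈ 344.67, so n₀ = 345.
Finite population correction with N = 1,003: n = n₀ / (1 + (n₀−1)/N) = 345 / (1 + 344/1003) = 345 / 1.3430 ≈ 256.89.
Rounding up, n = 257.

257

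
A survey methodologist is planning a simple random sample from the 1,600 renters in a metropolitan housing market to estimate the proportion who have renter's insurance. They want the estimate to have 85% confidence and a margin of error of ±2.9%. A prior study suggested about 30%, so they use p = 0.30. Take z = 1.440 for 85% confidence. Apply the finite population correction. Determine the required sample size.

Unadjusted: n₀ = 1.440² × 0.30 × 0.70 / 0.029² ≈ 517.78, so n₀ = 518.
Finite population correction with N = 1,600: n = n₀ / (1 + (n₀−1)/N) = 518 / (1 + 517/1600) = 518 / 1.3231 ≈ 391.50.
Rounding up, n = 392.

392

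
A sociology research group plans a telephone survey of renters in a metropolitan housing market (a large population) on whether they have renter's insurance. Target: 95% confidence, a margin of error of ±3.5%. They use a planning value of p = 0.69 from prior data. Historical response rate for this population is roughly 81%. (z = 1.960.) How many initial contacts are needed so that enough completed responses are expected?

Completed interviews needed: n₀ = 1.960² × 0.2139 / 0.035² ≈ 670.79 → 671.
At an 81% response rate, contacts needed = 671 / 0.81 ≈ 828.40 → 829.

829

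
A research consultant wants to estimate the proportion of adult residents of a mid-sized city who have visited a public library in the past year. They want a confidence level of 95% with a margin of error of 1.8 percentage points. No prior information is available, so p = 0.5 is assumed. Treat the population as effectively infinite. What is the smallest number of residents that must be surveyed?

2965

For 95% confidence, z = 1.96.
With p = 0.5, p(1−p) = 0.25.
n = z²·p(1−p)/E² = 1.96² × 0.2500 / 0.018² = 3.8416 × 0.2500 / 0.000324 ≈ 2964.20.
Rounding up gives n = 2965.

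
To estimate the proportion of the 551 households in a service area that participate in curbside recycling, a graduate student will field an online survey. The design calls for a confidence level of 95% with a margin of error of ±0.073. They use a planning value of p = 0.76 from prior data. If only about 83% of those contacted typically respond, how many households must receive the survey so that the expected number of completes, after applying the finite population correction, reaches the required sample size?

129

For 95% confidence, z = 1.960.
Completed interviews needed (unadjusted): n₀ = 1.960² × 0.1824 / 0.073² ≈ 131.49 → 132.
FPC for N = 551: n = 132 / (1 + 131/551) = 132 / 1.2377 ≈ 106.65 → 107.
At an 83% response rate, contacts needed = 107 / 0.83 ≈ 128.92 → 129.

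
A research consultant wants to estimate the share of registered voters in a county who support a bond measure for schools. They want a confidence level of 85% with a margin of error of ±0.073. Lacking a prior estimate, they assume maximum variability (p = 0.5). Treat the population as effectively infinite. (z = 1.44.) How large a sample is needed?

98

With p = 0.5, p(1−p) = 0.25.
n = z²·p(1−p)/E² = 1.44² × 0.2500 / 0.073² = 2.0736 × 0.2500 / 0.005329 ≈ 97.28.
Rounding up gives n = 98.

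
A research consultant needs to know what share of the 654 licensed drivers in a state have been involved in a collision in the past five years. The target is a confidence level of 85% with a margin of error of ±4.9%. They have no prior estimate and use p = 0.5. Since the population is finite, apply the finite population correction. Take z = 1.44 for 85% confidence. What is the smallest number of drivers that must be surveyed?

163

Unadjusted: n₀ = 1.44² × 0.50 × 0.50 / 0.049² ≈ 215.91, so n₀ = 216.
Finite population correction with N = 654: n = n₀ / (1 + (n₀−1)/N) = 216 / (1 + 215/654) = 216 / 1.3287 ≈ 162.56.
Rounding up, n = 163.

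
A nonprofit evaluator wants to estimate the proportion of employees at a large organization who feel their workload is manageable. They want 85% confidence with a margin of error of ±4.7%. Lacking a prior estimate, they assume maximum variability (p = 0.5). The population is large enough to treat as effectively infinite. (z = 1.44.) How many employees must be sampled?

235

With p = 0.5, p(1−p) = 0.25.
n = z²·p(1−p)/E² = 1.44² × 0.2500 / 0.047² = 2.0736 × 0.2500 / 0.002209 ≈ 234.68.
Rounding up gives n = 235.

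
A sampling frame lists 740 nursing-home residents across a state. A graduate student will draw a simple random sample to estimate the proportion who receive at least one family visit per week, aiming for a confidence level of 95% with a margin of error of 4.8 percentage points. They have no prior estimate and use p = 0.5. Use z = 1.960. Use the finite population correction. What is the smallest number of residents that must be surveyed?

267

Unadjusted: n₀ = 1.960² × 0.50 × 0.50 / 0.048² ≈ 416.84, so n₀ = 417.
Finite population correction with N = 740: n = n₀ / (1 + (n₀−1)/N) = 417 / (1 + 416/740) = 417 / 1.5622 ≈ 266.94.
Rounding up, n = 267.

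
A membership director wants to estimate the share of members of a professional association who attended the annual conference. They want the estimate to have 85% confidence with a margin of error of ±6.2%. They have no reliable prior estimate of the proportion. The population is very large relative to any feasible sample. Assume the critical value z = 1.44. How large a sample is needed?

With no prior estimate, use p = 0.5, giving p(1−p) = 0.25.
n = z²·p(1−p)/E² = 1.44² × 0.2500 / 0.062² = 2.0736 × 0.2500 / 0.003844 ≈ 134.86.
Rounding up gives n = 135.

135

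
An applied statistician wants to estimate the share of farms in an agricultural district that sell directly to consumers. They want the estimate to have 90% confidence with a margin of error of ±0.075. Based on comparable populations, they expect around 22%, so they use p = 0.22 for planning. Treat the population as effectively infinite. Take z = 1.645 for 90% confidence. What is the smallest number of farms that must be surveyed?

83

With p = 0.22, p(1−p) = 0.1716.
n = z²·p(1−p)/E² = 1.645² × 0.1716 / 0.075² = 2.7060 × 0.1716 / 0.005625 ≈ 82.55.
Rounding up gives n = 83.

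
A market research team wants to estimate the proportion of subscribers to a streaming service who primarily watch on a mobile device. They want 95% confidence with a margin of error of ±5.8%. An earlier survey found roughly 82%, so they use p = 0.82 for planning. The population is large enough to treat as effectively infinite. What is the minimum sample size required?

For 95% confidence, z = 1.960.
With p = 0.82, p(1−p) = 0.1476.
n = z²·p(1−p)/E² = 1.960² × 0.1476 / 0.058² = 3.8416 × 0.1476 / 0.003364 ≈ 168.56.
Rounding up gives n = 169.

169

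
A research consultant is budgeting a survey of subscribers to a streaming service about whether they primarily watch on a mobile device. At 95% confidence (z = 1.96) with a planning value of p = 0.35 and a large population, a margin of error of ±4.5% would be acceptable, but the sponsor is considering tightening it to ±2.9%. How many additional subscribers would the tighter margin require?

608

At ±4.5%: n = 1.96² × 0.2275 / 0.045² ≈ 431.59 → 432.
At ±2.9%: n = 1.96² × 0.2275 / 0.029² ≈ 1039.20 → 1040.
Additional respondents: 1040 − 432 = 608.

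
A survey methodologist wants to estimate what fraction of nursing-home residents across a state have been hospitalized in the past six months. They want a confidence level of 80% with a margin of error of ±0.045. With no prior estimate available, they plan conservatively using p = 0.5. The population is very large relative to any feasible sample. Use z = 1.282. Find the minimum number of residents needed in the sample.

203

With p = 0.5, p(1−p) = 0.25.
n = z²·p(1−p)/E² = 1.282² × 0.2500 / 0.045² = 1.6435 × 0.2500 / 0.002025 ≈ 202.90.
Rounding up gives n = 203.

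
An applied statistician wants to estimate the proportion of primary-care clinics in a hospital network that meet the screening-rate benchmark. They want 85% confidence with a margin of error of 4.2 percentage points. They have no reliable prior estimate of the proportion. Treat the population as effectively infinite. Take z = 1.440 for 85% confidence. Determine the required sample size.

With no prior estimate, use p = 0.5, giving p(1−p) = 0.25.
n = z²·p(1−p)/E² = 1.440² × 0.2500 / 0.042² = 2.0736 × 0.2500 / 0.001764 ≈ 293.88.
Rounding up gives n = 294.

294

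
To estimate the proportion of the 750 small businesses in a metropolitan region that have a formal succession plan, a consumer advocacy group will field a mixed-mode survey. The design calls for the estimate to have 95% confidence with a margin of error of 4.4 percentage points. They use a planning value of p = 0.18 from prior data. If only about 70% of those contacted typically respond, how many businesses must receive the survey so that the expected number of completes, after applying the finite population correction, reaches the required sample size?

302

For 95% confidence, z = 1.960.
Completed interviews needed (unadjusted): n₀ = 1.960² × 0.1476 / 0.044² ≈ 292.88 → 293.
FPC for N = 750: n = 293 / (1 + 292/750) = 293 / 1.3893 ≈ 210.89 → 211.
At a 70% response rate, contacts needed = 211 / 0.70 ≈ 301.43 → 302.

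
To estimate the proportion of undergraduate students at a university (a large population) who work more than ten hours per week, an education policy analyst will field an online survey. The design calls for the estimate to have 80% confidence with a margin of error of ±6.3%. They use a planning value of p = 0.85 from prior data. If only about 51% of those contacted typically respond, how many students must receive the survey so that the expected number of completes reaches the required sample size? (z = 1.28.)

104

Completed interviews needed: n₀ = 1.28² × 0.1275 / 0.063² ≈ 52.63 → 53.
At a 51% response rate, contacts needed = 53 / 0.51 ≈ 103.92 → 104.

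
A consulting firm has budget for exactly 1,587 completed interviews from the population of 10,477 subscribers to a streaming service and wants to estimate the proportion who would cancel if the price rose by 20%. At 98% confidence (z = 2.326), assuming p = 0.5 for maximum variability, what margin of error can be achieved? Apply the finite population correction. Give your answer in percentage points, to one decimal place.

Finite-population factor: (N−n)/(N−1) = (10477−1587)/(10477−1) = 0.8486.
SE(p̂) = √[p(1−p)/n · (N−n)/(N−1)] = √[0.2500/1587 × 0.8486] = 0.01156.
E = z × SE = 2.326 × 0.01156 = 0.02689 ≈ 2.7 percentage points.

2.7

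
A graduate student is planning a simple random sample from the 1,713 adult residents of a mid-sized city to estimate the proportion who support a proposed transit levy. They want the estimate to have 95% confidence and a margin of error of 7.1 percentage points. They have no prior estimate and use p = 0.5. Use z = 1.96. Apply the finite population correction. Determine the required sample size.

172

Unadjusted: n₀ = 1.96² × 0.50 × 0.50 / 0.071² ≈ 190.52, so n₀ = 191.
Finite population correction with N = 1,713: n = n₀ / (1 + (n₀−1)/N) = 191 / (1 + 190/1713) = 191 / 1.1109 ≈ 171.93.
Rounding up, n = 172.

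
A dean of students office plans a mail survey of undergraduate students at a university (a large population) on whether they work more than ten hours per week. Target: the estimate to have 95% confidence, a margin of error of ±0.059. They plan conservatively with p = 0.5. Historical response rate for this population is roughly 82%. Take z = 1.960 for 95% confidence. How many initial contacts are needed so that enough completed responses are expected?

Completed interviews needed: n₀ = 1.960² × 0.2500 / 0.059² ≈ 275.90 → 276.
At an 82% response rate, contacts needed = 276 / 0.82 ≈ 336.59 → 337.

337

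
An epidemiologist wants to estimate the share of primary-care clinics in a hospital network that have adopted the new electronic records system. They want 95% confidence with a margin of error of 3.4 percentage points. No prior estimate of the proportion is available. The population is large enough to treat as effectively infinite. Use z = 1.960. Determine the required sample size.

With no prior estimate, use p = 0.5, giving p(1−p) = 0.25.
n = z²·p(1−p)/E² = 1.960² × 0.2500 / 0.034² = 3.8416 × 0.2500 / 0.001156 ≈ 830.80.
Rounding up gives n = 831.

831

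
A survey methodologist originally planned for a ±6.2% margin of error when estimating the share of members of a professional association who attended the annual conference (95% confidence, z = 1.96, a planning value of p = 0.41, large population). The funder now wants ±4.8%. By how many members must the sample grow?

At ±6.2%: n = 1.96² × 0.2419 / 0.062² ≈ 241.75 → 242.
At ±4.8%: n = 1.96² × 0.2419 / 0.048² ≈ 403.33 → 404.
Additional respondents: 404 − 242 = 162.

162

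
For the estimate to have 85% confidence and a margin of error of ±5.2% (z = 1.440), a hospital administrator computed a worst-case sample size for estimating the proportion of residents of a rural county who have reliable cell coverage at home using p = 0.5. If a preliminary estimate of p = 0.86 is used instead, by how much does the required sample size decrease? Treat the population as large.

Conservative (p = 0.5): n = 1.440² × 0.25 / 0.052² ≈ 191.72 → 192.
Using p = 0.86: p(1−p) = 0.1204, so n = 1.440² × 0.1204 / 0.052² ≈ 92.33 → 93.
Reduction: 192 − 93 = 99.

99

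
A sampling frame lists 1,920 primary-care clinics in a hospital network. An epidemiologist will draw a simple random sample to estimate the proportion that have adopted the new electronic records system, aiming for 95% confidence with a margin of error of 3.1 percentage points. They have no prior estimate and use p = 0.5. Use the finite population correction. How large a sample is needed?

For 95% confidence, z = 1.96.
Unadjusted: n₀ = 1.96² × 0.50 × 0.50 / 0.031² ≈ 999.38, so n₀ = 1000.
Finite population correction with N = 1,920: n = n₀ / (1 + (n₀−1)/N) = 1000 / (1 + 999/1920) = 1000 / 1.5203 ≈ 657.76.
Rounding up, n = 658.

658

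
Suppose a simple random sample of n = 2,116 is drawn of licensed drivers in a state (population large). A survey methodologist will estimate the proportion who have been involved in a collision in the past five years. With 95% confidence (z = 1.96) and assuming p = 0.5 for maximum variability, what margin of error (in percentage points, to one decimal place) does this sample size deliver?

2.1

SE(p̂) = √[p(1−p)/n] = √[0.2500/2116] = 0.01087.
E = z × SE = 1.96 × 0.01087 = 0.02130, or 2.1 percentage points.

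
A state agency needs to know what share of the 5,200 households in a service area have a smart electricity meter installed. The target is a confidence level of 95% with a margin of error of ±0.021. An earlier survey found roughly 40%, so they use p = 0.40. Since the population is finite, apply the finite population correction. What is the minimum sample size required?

For 95% confidence, z = 1.960.
Unadjusted: n₀ = 1.960² × 0.40 × 0.60 / 0.021² ≈ 2090.67, so n₀ = 2091.
Finite population correction with N = 5,200: n = n₀ / (1 + (n₀−1)/N) = 2091 / (1 + 2090/5200) = 2091 / 1.4019 ≈ 1491.52.
Rounding up, n = 1492.

1492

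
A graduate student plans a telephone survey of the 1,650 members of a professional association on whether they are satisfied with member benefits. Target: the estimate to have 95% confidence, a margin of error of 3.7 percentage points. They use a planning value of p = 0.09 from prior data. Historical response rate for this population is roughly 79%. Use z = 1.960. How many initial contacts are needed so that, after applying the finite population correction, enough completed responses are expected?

256

Completed interviews needed (unadjusted): n₀ = 1.960² × 0.0819 / 0.037² ≈ 229.82 → 230.
FPC for N = 1,650: n = 230 / (1 + 229/1650) = 230 / 1.1388 ≈ 201.97 → 202.
At a 79% response rate, contacts needed = 202 / 0.79 ≈ 255.70 → 256.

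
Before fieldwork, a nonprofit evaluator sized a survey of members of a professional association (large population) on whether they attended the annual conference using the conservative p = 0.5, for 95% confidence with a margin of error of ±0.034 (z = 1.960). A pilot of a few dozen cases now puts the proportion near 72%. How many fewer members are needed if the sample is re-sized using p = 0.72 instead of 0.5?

161

Conservative (p = 0.5): n = 1.960² × 0.25 / 0.034² ≈ 830.80 → 831.
Using p = 0.72: p(1−p) = 0.2016, so n = 1.960² × 0.2016 / 0.034² ≈ 669.95 → 670.
Reduction: 831 − 670 = 161.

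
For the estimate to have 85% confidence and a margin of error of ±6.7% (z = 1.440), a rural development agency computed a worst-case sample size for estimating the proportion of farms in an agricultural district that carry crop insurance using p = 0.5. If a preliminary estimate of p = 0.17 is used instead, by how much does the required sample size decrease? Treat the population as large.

Conservative (p = 0.5): n = 1.440² × 0.25 / 0.067² ≈ 115.48 → 116.
Using p = 0.17: p(1−p) = 0.1411, so n = 1.440² × 0.1411 / 0.067² ≈ 65.18 → 66.
Reduction: 116 − 66 = 50.

50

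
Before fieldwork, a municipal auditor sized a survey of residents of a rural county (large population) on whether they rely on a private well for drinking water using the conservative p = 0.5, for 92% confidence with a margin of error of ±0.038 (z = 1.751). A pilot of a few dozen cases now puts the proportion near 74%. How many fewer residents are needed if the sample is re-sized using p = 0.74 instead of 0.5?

Conservative (p = 0.5): n = 1.751² × 0.25 / 0.038² ≈ 530.82 → 531.
Using p = 0.74: p(1−p) = 0.1924, so n = 1.751² × 0.1924 / 0.038² ≈ 408.52 → 409.
Reduction: 531 − 409 = 122.

122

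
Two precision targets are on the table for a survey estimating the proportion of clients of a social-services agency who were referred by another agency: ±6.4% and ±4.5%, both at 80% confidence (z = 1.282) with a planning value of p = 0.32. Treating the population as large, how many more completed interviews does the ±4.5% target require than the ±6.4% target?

At ±6.4%: n = 1.282² × 0.2176 / 0.064² ≈ 87.31 → 88.
At ±4.5%: n = 1.282² × 0.2176 / 0.045² ≈ 176.61 → 177.
Additional respondents: 177 − 88 = 89.

89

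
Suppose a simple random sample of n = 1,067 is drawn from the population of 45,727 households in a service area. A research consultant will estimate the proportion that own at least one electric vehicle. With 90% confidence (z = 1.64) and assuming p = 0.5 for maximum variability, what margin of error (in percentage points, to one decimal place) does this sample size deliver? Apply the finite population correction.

2.5

Finite-population factor: (N−n)/(N−1) = (45727−1067)/(45727−1) = 0.9767.
SE(p̂) = √[p(1−p)/n · (N−n)/(N−1)] = √[0.2500/1067 × 0.9767] = 0.01513.
E = z × SE = 1.64 × 0.01513 = 0.02481 ≈ 2.5 percentage points.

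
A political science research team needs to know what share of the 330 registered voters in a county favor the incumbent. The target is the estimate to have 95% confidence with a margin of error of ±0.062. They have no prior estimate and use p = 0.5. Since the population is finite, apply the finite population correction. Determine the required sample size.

143

For 95% confidence, z = 1.960.
Unadjusted: n₀ = 1.960² × 0.50 × 0.50 / 0.062² ≈ 249.84, so n₀ = 250.
Finite population correction with N = 330: n = n₀ / (1 + (n₀−1)/N) = 250 / (1 + 249/330) = 250 / 1.7545 ≈ 142.49.
Rounding up, n = 143.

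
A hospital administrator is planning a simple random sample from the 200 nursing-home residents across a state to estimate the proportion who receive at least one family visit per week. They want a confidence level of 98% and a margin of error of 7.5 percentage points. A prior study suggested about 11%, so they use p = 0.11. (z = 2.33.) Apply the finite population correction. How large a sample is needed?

Unadjusted: n₀ = 2.33² × 0.11 × 0.89 / 0.075² ≈ 94.49, so n₀ = 95.
Finite population correction with N = 200: n = n₀ / (1 + (n₀−1)/N) = 95 / (1 + 94/200) = 95 / 1.4700 ≈ 64.63.
Rounding up, n = 65.

65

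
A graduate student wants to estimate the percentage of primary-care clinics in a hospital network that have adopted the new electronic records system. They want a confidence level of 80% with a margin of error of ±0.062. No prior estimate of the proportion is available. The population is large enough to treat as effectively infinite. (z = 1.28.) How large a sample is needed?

107

With no prior estimate, use p = 0.5, giving p(1−p) = 0.25.
n = z²·p(1−p)/E² = 1.28² × 0.2500 / 0.062² = 1.6384 × 0.2500 / 0.003844 ≈ 106.56.
Rounding up gives n = 107.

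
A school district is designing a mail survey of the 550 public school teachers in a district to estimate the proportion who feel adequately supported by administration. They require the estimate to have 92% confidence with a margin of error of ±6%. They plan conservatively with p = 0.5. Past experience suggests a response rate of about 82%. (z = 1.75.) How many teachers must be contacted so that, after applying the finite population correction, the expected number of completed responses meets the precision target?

188

Completed interviews needed (unadjusted): n₀ = 1.75² × 0.2500 / 0.060² ≈ 212.67 → 213.
FPC for N = 550: n = 213 / (1 + 212/550) = 213 / 1.3855 ≈ 153.74 → 154.
At an 82% response rate, contacts needed = 154 / 0.82 ≈ 187.80 → 188.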